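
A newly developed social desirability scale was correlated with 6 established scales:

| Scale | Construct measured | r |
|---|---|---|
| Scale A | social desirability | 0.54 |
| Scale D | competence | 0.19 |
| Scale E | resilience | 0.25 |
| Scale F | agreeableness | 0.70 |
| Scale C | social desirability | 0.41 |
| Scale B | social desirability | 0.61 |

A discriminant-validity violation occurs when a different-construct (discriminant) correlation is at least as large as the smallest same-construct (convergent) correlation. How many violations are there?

Convergent (same construct = social desirability): Scale A, Scale C, Scale B.
Smallest convergent = 0.41. Discriminant values: 0.19, 0.25, 0.70; count ≥ 0.41 → 1.

1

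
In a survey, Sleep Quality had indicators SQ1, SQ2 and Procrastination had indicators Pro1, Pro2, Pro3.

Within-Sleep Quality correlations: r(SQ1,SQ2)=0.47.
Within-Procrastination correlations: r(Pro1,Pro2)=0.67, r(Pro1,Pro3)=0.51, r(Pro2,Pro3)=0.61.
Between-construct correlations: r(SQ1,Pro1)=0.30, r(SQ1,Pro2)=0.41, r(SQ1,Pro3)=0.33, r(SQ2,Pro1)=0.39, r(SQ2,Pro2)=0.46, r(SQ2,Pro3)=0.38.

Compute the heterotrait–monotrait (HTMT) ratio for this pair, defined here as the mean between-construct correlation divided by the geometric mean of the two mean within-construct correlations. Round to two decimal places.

0.71

Mean heterotrait r = 2.27/6 = 0.3783.
Mean within-SQ = 0.47/1 = 0.4700; mean within-Pro = 1.79/3 = 0.5967.
Geometric mean = √(0.4700 × 0.5967) = 0.5296.
HTMT = 0.3783 / 0.5296 = 0.71.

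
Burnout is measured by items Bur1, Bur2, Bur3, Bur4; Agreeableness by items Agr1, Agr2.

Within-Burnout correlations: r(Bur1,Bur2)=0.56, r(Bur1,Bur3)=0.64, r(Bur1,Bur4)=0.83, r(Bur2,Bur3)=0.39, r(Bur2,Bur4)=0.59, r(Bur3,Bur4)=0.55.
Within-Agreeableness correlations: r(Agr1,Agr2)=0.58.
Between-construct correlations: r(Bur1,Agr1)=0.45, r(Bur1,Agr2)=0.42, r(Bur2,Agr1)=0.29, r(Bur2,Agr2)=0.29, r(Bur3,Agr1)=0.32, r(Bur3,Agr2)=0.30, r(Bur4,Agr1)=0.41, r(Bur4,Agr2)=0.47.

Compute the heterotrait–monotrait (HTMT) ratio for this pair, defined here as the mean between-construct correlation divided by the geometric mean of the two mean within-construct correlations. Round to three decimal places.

Between-construct mean = 2.95/8 = 0.3688.
Mean within-Bur = 3.56/6 = 0.5933; mean within-Agr = 0.58/1 = 0.5800.
Geometric mean = √(0.5933 × 0.5800) = 0.5866.
HTMT = 0.3688 / 0.5866 = 0.629.

0.629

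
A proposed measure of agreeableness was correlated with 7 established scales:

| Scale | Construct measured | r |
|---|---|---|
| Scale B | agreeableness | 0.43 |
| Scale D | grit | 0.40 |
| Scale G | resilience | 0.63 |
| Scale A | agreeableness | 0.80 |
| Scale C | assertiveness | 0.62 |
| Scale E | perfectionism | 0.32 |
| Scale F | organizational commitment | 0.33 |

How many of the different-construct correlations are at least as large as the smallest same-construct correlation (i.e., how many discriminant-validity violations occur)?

Convergent (same construct = agreeableness): Scale B, Scale A.
Smallest convergent = 0.43. Discriminant values: 0.40, 0.63, 0.62, 0.32, 0.33; count ≥ 0.43 → 2.

2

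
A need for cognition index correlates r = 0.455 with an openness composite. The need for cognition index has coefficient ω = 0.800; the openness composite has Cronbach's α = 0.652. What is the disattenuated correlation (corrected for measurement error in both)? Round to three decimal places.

r_true = r_obs / √(r_xx · r_yy) = 0.455 / √(0.800 × 0.652) = 0.455 / √0.521600 = 0.455 / 0.7222 ≈ 0.630.

0.630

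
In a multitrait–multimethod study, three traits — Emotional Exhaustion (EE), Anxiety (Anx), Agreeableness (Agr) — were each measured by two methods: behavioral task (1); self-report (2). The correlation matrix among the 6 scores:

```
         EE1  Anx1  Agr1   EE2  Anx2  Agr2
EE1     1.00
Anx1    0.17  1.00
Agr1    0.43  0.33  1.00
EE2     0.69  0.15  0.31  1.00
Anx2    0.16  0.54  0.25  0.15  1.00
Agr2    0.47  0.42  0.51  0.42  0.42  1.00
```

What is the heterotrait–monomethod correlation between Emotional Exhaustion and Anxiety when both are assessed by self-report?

Different traits, same method: r(EE2, Anx2) = 0.15.

0.15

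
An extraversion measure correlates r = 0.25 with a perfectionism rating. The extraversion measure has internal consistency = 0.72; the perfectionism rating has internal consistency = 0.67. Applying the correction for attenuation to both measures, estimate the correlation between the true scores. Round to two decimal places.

r_true = r_obs / √(r_xx · r_yy) = 0.25 / √(0.72 × 0.67) = 0.25 / √0.4824 = 0.25 / 0.6946 ≈ 0.36.

0.36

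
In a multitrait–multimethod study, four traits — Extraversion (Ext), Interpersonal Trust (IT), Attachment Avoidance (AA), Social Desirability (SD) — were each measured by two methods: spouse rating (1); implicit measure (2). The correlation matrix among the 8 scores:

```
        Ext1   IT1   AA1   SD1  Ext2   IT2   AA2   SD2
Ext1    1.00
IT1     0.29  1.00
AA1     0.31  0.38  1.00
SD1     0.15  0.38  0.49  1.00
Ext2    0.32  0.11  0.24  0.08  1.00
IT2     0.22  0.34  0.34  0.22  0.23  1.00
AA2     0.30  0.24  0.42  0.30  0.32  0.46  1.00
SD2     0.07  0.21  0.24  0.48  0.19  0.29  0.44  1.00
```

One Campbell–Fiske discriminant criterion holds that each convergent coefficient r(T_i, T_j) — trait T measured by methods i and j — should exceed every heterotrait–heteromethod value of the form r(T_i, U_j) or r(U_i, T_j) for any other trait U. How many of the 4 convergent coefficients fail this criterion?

Checking each validity diagonal entry against its comparison values:
Ext (methods 1·2): 0.32 vs {0.22, 0.11, 0.30, 0.24, 0.07, 0.08} → pass.
IT (methods 1·2): 0.34 vs {0.11, 0.22, 0.24, 0.34, 0.21, 0.22} → fail.
AA (methods 1·2): 0.42 vs {0.24, 0.30, 0.34, 0.24, 0.24, 0.30} → pass.
SD (methods 1·2): 0.48 vs {0.08, 0.07, 0.22, 0.21, 0.30, 0.24} → pass.
1 of 4 fail.

1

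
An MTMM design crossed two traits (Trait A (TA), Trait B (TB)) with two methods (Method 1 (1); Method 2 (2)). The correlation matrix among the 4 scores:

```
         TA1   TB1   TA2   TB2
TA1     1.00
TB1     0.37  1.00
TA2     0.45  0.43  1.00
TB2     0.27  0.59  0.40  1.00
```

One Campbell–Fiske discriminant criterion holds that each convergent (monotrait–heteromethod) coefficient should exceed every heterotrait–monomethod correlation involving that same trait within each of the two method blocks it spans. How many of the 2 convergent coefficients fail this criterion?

Each convergent coefficient versus the relevant comparison correlations:
TA (methods 1·2): 0.45 vs {0.37, 0.40} → pass.
TB (methods 1·2): 0.59 vs {0.37, 0.40} → pass.
0 of 2 fail.

0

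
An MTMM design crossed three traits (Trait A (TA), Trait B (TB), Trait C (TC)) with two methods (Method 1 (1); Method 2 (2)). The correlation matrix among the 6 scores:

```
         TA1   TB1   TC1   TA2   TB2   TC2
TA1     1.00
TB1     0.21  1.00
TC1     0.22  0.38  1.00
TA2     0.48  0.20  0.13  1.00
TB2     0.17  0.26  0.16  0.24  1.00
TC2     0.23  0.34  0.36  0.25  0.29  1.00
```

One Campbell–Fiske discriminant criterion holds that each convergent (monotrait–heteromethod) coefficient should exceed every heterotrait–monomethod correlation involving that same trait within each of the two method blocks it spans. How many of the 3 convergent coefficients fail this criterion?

Each convergent coefficient versus the relevant comparison correlations:
TA (methods 1·2): 0.48 vs {0.21, 0.24, 0.22, 0.25} → pass.
TB (methods 1·2): 0.26 vs {0.21, 0.24, 0.38, 0.29} → fail.
TC (methods 1·2): 0.36 vs {0.22, 0.25, 0.38, 0.29} → fail.
2 of 3 fail.

2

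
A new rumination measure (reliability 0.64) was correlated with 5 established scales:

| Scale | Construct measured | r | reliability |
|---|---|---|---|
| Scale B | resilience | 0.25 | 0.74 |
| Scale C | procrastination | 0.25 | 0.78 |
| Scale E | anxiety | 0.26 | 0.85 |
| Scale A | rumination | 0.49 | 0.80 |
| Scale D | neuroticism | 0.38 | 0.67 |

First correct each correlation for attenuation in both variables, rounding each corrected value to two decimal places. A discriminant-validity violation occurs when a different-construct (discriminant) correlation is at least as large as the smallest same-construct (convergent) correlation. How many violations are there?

Disattenuated r (r / √(r_scale · r_new)):
  Scale B (disc): 0.25 / √(0.74·0.64) = 0.36
  Scale C (disc): 0.25 / √(0.78·0.64) = 0.35
  Scale E (disc): 0.26 / √(0.85·0.64) = 0.35
  Scale A (conv): 0.49 / √(0.80·0.64) = 0.68
  Scale D (disc): 0.38 / √(0.67·0.64) = 0.58
Smallest convergent = 0.68. Discriminant values: 0.36, 0.35, 0.35, 0.58; count ≥ 0.68 → 0.

0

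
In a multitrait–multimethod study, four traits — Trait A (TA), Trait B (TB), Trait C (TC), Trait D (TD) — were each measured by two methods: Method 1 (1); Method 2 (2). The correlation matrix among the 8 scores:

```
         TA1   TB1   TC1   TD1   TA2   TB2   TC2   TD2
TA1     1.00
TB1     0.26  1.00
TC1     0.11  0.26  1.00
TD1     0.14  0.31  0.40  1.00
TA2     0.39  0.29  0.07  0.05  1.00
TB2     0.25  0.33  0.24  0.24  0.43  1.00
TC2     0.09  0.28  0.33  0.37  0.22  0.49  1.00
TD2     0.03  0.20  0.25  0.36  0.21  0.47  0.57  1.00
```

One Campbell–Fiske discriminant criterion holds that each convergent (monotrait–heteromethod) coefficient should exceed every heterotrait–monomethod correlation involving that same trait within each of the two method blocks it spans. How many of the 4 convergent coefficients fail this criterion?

Checking each validity diagonal entry against its comparison values:
TA (methods 1·2): 0.39 vs {0.26, 0.43, 0.11, 0.22, 0.14, 0.21} → fail.
TB (methods 1·2): 0.33 vs {0.26, 0.43, 0.26, 0.49, 0.31, 0.47} → fail.
TC (methods 1·2): 0.33 vs {0.11, 0.22, 0.26, 0.49, 0.40, 0.57} → fail.
TD (methods 1·2): 0.36 vs {0.14, 0.21, 0.31, 0.47, 0.40, 0.57} → fail.
4 of 4 fail.

4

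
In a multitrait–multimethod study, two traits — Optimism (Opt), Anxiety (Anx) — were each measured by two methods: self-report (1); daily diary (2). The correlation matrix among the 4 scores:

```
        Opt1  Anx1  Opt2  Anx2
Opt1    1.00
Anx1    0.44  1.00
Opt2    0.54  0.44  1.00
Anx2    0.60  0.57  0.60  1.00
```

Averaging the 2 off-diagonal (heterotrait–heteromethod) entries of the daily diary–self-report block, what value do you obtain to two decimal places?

0.52

HTHM values (method 2 × method 1): 0.44, 0.60; mean = 1.04/2 = 0.52.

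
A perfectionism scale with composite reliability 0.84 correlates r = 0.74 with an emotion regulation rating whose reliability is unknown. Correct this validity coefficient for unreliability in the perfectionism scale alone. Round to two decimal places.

0.81

Single correction: r_c = r_obs / √r_xx = 0.74 / √0.84 = 0.74 / 0.9165 ≈ 0.81.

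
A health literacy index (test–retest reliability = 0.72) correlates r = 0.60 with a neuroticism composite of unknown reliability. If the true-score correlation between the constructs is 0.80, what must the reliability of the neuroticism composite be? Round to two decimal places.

r_true = r_obs / √(r_xx · r_yy) ⇒ 0.80 = 0.60 / √(0.72 · r_yy).
√(0.72 · r_yy) = 0.60 / 0.80 = 0.7500; 0.72 · r_yy = 0.5625; r_yy = 0.5625 / 0.72 ≈ 0.78.

0.78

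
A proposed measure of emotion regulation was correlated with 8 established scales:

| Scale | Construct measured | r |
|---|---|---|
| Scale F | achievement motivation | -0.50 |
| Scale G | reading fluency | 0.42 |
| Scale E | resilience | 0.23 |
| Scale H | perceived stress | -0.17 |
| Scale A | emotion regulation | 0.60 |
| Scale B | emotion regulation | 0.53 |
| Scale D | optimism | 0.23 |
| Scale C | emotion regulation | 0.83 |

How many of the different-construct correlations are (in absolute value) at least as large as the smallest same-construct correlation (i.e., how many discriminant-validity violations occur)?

Convergent (same construct = emotion regulation): Scale A, Scale B, Scale C.
Smallest convergent = 0.53. Discriminant |r|: 0.50, 0.42, 0.23, 0.17, 0.23; count ≥ 0.53 → 0.

0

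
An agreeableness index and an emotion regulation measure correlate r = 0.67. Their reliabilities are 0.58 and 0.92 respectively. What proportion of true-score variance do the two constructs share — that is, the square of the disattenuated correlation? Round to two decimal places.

Disattenuated r = 0.67 / √(0.58 × 0.92) = 0.67 / 0.7305 = 0.9172.
Shared true-score variance = 0.9172² = 0.8413 ≈ 0.84.

0.84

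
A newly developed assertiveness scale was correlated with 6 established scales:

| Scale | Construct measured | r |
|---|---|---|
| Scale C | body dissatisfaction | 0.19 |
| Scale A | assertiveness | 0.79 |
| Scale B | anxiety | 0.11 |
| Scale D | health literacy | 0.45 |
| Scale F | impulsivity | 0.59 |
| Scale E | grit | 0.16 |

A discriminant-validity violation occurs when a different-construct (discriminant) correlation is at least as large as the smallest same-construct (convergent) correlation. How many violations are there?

Convergent (same construct = assertiveness): Scale A.
Smallest convergent = 0.79. Discriminant values: 0.19, 0.11, 0.45, 0.59, 0.16; count ≥ 0.79 → 0.

0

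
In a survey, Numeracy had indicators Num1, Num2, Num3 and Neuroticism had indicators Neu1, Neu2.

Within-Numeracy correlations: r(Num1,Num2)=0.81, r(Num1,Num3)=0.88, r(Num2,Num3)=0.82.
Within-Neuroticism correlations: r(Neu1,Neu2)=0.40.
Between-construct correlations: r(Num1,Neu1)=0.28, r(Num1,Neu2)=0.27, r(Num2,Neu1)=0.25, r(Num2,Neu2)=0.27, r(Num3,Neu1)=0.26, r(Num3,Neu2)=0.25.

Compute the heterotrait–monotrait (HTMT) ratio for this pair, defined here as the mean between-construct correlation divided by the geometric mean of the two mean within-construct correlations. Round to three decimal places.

Mean heterotrait r = 1.58/6 = 0.2633.
Mean within-Num = 2.51/3 = 0.8367; mean within-Neu = 0.40/1 = 0.4000.
Geometric mean = √(0.8367 × 0.4000) = 0.5785.
HTMT = 0.2633 / 0.5785 = 0.455.

0.455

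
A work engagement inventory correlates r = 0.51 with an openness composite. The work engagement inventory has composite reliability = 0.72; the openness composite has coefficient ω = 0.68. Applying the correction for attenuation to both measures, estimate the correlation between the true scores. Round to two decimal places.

r_true = r_obs / √(r_xx · r_yy) = 0.51 / √(0.72 × 0.68) = 0.51 / √0.4896 = 0.51 / 0.6997 ≈ 0.73.

0.73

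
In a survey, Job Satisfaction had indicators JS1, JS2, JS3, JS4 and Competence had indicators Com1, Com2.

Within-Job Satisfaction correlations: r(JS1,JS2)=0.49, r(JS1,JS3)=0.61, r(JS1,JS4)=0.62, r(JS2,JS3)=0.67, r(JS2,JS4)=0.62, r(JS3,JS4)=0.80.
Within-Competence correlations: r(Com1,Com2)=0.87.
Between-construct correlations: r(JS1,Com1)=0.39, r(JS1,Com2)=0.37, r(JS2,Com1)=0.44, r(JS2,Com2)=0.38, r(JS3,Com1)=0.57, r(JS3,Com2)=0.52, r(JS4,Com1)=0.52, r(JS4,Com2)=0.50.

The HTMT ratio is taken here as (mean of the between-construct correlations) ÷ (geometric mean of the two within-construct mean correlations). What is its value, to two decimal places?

0.62

Mean heterotrait r = 3.69/8 = 0.4613.
Mean within-JS = 3.81/6 = 0.6350; mean within-Com = 0.87/1 = 0.8700.
Geometric mean = √(0.6350 × 0.8700) = 0.7433.
HTMT = 0.4613 / 0.7433 = 0.62.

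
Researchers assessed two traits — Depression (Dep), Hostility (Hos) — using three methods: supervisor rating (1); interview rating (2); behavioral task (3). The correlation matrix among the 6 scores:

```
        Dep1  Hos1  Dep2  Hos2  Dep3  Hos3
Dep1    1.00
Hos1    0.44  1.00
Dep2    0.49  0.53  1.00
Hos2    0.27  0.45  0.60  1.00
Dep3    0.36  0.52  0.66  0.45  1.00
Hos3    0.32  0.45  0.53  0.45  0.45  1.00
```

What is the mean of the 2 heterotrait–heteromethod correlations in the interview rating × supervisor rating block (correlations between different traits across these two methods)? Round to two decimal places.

HTHM values (method 2 × method 1): 0.53, 0.27; mean = 0.80/2 = 0.40.

0.40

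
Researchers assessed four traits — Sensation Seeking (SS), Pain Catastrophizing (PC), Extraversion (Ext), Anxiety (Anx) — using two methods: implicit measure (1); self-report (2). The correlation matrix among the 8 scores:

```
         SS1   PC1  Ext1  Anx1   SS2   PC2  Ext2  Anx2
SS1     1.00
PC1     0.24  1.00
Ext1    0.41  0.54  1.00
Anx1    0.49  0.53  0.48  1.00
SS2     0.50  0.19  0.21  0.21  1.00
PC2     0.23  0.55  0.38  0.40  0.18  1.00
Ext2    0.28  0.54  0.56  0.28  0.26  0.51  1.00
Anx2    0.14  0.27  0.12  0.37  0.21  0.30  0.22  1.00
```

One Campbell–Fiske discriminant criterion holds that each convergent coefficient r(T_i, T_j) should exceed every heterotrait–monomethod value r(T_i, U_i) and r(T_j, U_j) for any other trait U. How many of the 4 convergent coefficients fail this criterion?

1

Each convergent coefficient versus the relevant comparison correlations:
SS (methods 1·2): 0.50 vs {0.24, 0.18, 0.41, 0.26, 0.49, 0.21} → pass.
PC (methods 1·2): 0.55 vs {0.24, 0.18, 0.54, 0.51, 0.53, 0.30} → pass.
Ext (methods 1·2): 0.56 vs {0.41, 0.26, 0.54, 0.51, 0.48, 0.22} → pass.
Anx (methods 1·2): 0.37 vs {0.49, 0.21, 0.53, 0.30, 0.48, 0.22} → fail.
1 of 4 fail.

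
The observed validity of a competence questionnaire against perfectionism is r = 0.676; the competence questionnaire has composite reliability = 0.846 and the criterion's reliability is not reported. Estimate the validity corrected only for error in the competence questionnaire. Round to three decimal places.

Single correction: r_c = r_obs / √r_xx = 0.676 / √0.846 = 0.676 / 0.9198 ≈ 0.735.

0.735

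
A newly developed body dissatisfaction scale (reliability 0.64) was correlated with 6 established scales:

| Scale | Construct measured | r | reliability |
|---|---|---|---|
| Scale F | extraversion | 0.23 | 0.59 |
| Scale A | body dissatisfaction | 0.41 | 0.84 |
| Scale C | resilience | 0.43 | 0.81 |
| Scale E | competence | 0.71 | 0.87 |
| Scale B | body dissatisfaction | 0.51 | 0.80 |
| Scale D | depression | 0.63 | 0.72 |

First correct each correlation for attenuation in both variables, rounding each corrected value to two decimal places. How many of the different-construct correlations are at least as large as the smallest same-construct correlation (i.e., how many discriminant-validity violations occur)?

3

Disattenuated r (r / √(r_scale · r_new)):
  Scale F (disc): 0.23 / √(0.59·0.64) = 0.37
  Scale A (conv): 0.41 / √(0.84·0.64) = 0.56
  Scale C (disc): 0.43 / √(0.81·0.64) = 0.60
  Scale E (disc): 0.71 / √(0.87·0.64) = 0.95
  Scale B (conv): 0.51 / √(0.80·0.64) = 0.71
  Scale D (disc): 0.63 / √(0.72·0.64) = 0.93
Smallest convergent = 0.56. Discriminant values: 0.37, 0.60, 0.95, 0.93; count ≥ 0.56 → 3.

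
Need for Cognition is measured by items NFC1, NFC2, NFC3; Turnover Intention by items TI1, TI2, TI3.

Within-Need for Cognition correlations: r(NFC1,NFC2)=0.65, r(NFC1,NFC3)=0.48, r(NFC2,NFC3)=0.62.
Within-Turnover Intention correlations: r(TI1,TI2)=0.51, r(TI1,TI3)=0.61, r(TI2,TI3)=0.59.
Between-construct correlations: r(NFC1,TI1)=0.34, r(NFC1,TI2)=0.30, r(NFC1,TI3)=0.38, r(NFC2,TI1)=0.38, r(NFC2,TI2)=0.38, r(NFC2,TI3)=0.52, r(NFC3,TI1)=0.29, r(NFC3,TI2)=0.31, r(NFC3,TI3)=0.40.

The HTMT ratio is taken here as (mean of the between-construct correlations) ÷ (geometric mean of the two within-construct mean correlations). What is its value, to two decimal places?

Between-construct mean = 3.30/9 = 0.3667.
Mean within-NFC = 1.75/3 = 0.5833; mean within-TI = 1.71/3 = 0.5700.
Geometric mean = √(0.5833 × 0.5700) = 0.5766.
HTMT = 0.3667 / 0.5766 = 0.64.

0.64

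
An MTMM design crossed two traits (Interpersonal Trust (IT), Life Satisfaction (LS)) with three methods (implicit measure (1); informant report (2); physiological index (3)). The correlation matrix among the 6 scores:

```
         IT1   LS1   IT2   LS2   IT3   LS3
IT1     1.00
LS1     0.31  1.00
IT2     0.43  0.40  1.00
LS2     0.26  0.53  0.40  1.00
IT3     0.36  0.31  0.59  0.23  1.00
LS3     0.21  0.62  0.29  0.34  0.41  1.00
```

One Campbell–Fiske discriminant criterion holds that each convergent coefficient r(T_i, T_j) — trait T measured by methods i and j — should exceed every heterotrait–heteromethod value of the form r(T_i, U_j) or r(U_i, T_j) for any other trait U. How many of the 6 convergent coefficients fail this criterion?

Convergent coefficients and their comparison sets:
IT (methods 1·2): 0.43 vs {0.26, 0.40} → pass.
IT (methods 1·3): 0.36 vs {0.21, 0.31} → pass.
IT (methods 2·3): 0.59 vs {0.29, 0.23} → pass.
LS (methods 1·2): 0.53 vs {0.40, 0.26} → pass.
LS (methods 1·3): 0.62 vs {0.31, 0.21} → pass.
LS (methods 2·3): 0.34 vs {0.23, 0.29} → pass.
0 of 6 fail.

0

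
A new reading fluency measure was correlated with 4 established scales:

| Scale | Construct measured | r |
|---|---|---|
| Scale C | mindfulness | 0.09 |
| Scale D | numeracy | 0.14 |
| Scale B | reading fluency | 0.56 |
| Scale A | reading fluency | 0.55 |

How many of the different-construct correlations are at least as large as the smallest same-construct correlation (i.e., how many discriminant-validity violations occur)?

Convergent (same construct = reading fluency): Scale B, Scale A.
Smallest convergent = 0.55. Discriminant values: 0.09, 0.14; count ≥ 0.55 → 0.

0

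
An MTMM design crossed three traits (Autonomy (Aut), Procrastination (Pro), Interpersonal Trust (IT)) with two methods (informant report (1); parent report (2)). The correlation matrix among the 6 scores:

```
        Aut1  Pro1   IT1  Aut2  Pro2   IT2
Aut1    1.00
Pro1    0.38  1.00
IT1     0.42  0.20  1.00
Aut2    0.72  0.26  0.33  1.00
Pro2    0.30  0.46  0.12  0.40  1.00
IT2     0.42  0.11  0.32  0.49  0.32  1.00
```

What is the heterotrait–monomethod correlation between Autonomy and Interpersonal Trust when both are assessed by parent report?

0.49

Different traits, same method: r(Aut2, IT2) = 0.49.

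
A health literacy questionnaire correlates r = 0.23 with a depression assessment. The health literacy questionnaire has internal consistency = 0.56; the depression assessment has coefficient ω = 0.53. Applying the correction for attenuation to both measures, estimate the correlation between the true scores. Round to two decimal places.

0.42

r_true = r_obs / √(r_xx · r_yy) = 0.23 / √(0.56 × 0.53) = 0.23 / √0.2968 = 0.23 / 0.5448 ≈ 0.42.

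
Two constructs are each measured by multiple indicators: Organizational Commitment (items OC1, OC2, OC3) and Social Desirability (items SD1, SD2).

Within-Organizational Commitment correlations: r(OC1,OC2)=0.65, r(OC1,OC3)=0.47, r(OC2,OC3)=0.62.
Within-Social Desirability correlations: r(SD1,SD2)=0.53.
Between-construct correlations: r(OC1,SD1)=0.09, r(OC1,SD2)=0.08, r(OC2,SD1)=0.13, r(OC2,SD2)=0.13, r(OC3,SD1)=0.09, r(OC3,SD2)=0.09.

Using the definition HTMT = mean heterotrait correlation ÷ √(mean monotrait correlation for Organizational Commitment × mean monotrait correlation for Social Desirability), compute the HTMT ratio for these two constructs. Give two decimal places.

0.18

Between-construct mean = 0.61/6 = 0.1017.
Mean within-OC = 1.74/3 = 0.5800; mean within-SD = 0.53/1 = 0.5300.
Geometric mean = √(0.5800 × 0.5300) = 0.5544.
HTMT = 0.1017 / 0.5544 = 0.18.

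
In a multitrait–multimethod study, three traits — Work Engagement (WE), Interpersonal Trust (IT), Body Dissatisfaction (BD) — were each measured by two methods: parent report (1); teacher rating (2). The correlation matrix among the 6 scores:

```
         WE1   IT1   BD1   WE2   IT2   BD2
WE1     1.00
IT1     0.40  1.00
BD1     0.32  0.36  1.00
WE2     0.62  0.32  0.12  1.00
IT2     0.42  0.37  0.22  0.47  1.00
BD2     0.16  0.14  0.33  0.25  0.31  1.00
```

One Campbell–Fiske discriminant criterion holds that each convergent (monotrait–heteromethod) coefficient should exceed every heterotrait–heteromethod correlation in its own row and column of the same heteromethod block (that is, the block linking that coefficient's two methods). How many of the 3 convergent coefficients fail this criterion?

1

Each convergent coefficient versus the relevant comparison correlations:
WE (methods 1·2): 0.62 vs {0.42, 0.32, 0.16, 0.12} → pass.
IT (methods 1·2): 0.37 vs {0.32, 0.42, 0.14, 0.22} → fail.
BD (methods 1·2): 0.33 vs {0.12, 0.16, 0.22, 0.14} → pass.
1 of 3 fail.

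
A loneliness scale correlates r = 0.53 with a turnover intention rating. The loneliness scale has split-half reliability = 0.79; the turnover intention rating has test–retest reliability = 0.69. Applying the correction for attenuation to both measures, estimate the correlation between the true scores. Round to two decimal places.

r_true = r_obs / √(r_xx · r_yy) = 0.53 / √(0.79 × 0.69) = 0.53 / √0.5451 = 0.53 / 0.7383 ≈ 0.72.

0.72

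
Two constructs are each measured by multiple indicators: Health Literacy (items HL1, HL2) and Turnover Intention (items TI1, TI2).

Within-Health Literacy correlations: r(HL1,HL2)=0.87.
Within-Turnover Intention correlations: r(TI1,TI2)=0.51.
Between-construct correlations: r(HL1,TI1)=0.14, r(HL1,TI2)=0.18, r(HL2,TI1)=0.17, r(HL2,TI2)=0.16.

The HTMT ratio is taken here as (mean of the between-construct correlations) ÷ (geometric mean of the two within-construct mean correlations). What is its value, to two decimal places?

0.24

Mean heterotrait r = 0.65/4 = 0.1625.
Mean within-HL = 0.87/1 = 0.8700; mean within-TI = 0.51/1 = 0.5100.
Geometric mean = √(0.8700 × 0.5100) = 0.6661.
HTMT = 0.1625 / 0.6661 = 0.24.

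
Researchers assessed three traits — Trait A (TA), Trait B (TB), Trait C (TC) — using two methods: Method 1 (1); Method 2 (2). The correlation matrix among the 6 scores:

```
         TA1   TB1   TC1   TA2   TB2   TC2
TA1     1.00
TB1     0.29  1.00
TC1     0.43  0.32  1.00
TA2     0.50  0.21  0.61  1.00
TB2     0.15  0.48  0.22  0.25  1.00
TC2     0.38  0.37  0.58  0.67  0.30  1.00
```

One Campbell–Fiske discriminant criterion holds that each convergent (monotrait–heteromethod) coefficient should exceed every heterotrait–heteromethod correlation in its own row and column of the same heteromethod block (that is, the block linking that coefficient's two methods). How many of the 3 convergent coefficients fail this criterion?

Each convergent coefficient versus the relevant comparison correlations:
TA (methods 1·2): 0.50 vs {0.15, 0.21, 0.38, 0.61} → fail.
TB (methods 1·2): 0.48 vs {0.21, 0.15, 0.37, 0.22} → pass.
TC (methods 1·2): 0.58 vs {0.61, 0.38, 0.22, 0.37} → fail.
2 of 3 fail.

2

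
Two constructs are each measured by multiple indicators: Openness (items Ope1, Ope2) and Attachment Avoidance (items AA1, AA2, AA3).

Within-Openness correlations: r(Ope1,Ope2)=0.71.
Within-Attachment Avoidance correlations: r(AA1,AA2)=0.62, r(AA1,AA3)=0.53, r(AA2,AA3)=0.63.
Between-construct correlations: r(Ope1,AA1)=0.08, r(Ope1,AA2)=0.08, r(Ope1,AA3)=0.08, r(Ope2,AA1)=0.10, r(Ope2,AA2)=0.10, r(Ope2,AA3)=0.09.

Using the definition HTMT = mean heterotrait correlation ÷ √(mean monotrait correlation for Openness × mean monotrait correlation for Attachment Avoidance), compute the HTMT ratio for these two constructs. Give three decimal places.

0.136

Between-construct mean = 0.53/6 = 0.0883.
Mean within-Ope = 0.71/1 = 0.7100; mean within-AA = 1.78/3 = 0.5933.
Geometric mean = √(0.7100 × 0.5933) = 0.6490.
HTMT = 0.0883 / 0.6490 = 0.136.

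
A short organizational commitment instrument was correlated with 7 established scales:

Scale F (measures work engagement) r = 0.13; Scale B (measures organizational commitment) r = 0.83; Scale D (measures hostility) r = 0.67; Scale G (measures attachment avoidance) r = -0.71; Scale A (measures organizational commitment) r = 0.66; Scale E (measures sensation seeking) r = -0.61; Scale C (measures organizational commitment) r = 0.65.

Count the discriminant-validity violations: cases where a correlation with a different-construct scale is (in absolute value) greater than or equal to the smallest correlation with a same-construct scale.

2

Convergent (same construct = organizational commitment): Scale B, Scale A, Scale C.
Smallest convergent = 0.65. Discriminant |r|: 0.13, 0.67, 0.71, 0.61; count ≥ 0.65 → 2.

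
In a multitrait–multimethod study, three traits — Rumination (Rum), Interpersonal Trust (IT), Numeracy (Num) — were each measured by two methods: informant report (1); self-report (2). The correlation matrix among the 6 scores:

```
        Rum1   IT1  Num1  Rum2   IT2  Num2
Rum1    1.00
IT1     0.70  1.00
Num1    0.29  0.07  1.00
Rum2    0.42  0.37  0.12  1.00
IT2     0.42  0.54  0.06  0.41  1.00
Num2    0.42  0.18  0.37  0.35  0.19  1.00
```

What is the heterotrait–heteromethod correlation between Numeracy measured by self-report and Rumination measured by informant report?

0.42

Different traits and methods: r(Num2, Rum1) = 0.42.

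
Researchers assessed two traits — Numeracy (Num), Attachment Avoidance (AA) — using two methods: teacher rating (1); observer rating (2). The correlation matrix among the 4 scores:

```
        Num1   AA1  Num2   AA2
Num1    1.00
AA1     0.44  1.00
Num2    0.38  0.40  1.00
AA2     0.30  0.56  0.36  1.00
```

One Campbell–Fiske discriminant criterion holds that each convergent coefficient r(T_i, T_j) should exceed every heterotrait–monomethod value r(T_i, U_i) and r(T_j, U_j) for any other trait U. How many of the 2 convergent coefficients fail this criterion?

Each convergent coefficient versus the relevant comparison correlations:
Num (methods 1·2): 0.38 vs {0.44, 0.36} → fail.
AA (methods 1·2): 0.56 vs {0.44, 0.36} → pass.
1 of 2 fail.

1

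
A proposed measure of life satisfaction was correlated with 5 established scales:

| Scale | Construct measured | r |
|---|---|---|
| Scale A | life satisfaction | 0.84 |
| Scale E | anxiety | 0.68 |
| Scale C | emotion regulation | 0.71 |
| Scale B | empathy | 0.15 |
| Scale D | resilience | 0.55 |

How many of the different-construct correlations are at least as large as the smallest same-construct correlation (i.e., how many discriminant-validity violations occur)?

Convergent (same construct = life satisfaction): Scale A.
Smallest convergent = 0.84. Discriminant values: 0.68, 0.71, 0.15, 0.55; count ≥ 0.84 → 0.

0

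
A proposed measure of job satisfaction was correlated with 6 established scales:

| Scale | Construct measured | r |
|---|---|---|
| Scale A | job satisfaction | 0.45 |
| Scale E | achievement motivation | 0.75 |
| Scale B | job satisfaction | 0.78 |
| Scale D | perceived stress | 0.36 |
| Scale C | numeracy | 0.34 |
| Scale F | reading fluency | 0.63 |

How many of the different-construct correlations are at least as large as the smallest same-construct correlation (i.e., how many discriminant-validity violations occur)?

Convergent (same construct = job satisfaction): Scale A, Scale B.
Smallest convergent = 0.45. Discriminant values: 0.75, 0.36, 0.34, 0.63; count ≥ 0.45 → 2.

2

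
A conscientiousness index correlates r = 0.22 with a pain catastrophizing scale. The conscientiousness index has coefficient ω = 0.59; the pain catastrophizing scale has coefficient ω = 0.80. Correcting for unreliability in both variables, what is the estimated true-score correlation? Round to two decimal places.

0.32

r_true = r_obs / √(r_xx · r_yy) = 0.22 / √(0.59 × 0.80) = 0.22 / √0.4720 = 0.22 / 0.6870 ≈ 0.32.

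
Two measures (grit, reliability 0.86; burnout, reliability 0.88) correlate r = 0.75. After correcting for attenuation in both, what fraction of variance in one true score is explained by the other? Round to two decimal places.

0.74

Disattenuated r = 0.75 / √(0.86 × 0.88) = 0.75 / 0.8699 = 0.8622.
Shared true-score variance = 0.8622² = 0.7434 ≈ 0.74.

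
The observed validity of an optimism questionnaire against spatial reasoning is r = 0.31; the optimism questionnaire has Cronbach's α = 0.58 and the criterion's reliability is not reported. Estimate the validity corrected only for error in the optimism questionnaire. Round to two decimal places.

Single correction: r_c = r_obs / √r_xx = 0.31 / √0.58 = 0.31 / 0.7616 ≈ 0.41.

0.41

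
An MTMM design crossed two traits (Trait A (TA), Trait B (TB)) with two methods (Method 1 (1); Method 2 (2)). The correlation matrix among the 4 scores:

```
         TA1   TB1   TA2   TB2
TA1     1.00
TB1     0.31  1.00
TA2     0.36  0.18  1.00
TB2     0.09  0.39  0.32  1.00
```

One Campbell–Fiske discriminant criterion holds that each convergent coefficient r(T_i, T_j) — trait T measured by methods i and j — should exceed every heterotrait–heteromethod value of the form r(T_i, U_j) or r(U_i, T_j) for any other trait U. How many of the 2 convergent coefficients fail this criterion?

0

Convergent coefficients and their comparison sets:
TA (methods 1·2): 0.36 vs {0.09, 0.18} → pass.
TB (methods 1·2): 0.39 vs {0.18, 0.09} → pass.
0 of 2 fail.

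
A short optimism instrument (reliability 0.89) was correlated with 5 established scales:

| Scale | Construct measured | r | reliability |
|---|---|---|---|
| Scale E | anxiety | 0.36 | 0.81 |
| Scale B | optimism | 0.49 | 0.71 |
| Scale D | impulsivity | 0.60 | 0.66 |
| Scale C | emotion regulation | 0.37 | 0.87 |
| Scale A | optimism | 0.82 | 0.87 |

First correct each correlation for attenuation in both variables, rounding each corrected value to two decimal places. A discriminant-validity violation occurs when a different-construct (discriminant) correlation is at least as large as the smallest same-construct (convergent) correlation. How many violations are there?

1

Disattenuated r (r / √(r_scale · r_new)):
  Scale E (disc): 0.36 / √(0.81·0.89) = 0.42
  Scale B (conv): 0.49 / √(0.71·0.89) = 0.62
  Scale D (disc): 0.60 / √(0.66·0.89) = 0.78
  Scale C (disc): 0.37 / √(0.87·0.89) = 0.42
  Scale A (conv): 0.82 / √(0.87·0.89) = 0.93
Smallest convergent = 0.62. Discriminant values: 0.42, 0.78, 0.42; count ≥ 0.62 → 1.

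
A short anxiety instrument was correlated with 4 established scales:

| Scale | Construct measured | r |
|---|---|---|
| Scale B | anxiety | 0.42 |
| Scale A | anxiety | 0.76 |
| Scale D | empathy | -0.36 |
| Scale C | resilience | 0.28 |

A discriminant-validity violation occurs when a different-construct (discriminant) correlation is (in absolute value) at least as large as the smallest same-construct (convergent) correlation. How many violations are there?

0

Convergent (same construct = anxiety): Scale B, Scale A.
Smallest convergent = 0.42. Discriminant |r|: 0.36, 0.28; count ≥ 0.42 → 0.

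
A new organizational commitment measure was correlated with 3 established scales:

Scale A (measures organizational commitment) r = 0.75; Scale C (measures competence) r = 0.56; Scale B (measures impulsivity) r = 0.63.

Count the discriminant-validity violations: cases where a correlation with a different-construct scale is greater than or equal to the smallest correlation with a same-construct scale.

Convergent (same construct = organizational commitment): Scale A.
Smallest convergent = 0.75. Discriminant values: 0.56, 0.63; count ≥ 0.75 → 0.

0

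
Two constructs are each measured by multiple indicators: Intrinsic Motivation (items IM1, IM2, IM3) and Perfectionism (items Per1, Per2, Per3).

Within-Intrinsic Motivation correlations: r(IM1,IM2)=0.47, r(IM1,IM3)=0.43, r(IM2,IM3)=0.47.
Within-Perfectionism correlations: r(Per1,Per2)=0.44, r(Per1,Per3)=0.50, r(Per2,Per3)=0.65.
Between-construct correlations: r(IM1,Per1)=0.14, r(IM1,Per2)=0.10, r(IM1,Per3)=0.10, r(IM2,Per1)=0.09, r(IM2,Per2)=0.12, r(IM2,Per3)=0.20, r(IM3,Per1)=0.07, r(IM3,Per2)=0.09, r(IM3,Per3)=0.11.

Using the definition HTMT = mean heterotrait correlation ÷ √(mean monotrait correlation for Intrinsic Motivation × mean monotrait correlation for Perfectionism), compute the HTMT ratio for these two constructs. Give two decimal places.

0.23

Between-construct mean = 1.02/9 = 0.1133.
Mean within-IM = 1.37/3 = 0.4567; mean within-Per = 1.59/3 = 0.5300.
Geometric mean = √(0.4567 × 0.5300) = 0.4920.
HTMT = 0.1133 / 0.4920 = 0.23.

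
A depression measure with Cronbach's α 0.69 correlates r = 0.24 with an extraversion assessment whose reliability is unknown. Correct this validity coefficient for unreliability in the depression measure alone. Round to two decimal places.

Single correction: r_c = r_obs / √r_xx = 0.24 / √0.69 = 0.24 / 0.8307 ≈ 0.29.

0.29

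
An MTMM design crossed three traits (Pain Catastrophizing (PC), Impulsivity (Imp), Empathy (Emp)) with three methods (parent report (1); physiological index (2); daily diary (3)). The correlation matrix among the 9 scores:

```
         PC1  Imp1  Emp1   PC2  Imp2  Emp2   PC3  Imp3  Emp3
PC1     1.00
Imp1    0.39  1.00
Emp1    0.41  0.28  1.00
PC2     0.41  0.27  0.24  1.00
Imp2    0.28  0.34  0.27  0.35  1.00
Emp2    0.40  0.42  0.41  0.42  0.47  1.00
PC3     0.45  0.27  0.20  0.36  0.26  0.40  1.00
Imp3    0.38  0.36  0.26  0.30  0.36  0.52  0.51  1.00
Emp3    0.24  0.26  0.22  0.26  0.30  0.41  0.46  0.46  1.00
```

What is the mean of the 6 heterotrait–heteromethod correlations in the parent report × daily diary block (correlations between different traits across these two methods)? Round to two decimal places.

0.27

HTHM values (method 1 × method 3): 0.38, 0.24, 0.27, 0.26, 0.20, 0.26; mean = 1.61/6 = 0.27.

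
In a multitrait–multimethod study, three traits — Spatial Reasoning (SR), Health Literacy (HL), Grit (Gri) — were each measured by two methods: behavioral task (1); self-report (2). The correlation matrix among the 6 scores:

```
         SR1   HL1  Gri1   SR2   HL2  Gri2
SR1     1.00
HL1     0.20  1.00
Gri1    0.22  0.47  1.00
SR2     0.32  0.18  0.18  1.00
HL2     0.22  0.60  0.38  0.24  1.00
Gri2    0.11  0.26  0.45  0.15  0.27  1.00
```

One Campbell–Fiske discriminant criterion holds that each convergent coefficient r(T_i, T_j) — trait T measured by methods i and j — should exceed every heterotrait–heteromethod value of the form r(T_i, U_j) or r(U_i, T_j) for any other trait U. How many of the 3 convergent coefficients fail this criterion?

Convergent coefficients and their comparison sets:
SR (methods 1·2): 0.32 vs {0.22, 0.18, 0.11, 0.18} → pass.
HL (methods 1·2): 0.60 vs {0.18, 0.22, 0.26, 0.38} → pass.
Gri (methods 1·2): 0.45 vs {0.18, 0.11, 0.38, 0.26} → pass.
0 of 3 fail.

0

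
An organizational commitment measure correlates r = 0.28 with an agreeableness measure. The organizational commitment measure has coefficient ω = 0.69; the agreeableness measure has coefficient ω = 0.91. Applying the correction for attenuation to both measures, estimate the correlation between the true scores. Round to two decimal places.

r_true = r_obs / √(r_xx · r_yy) = 0.28 / √(0.69 × 0.91) = 0.28 / √0.6279 = 0.28 / 0.7924 ≈ 0.35.

0.35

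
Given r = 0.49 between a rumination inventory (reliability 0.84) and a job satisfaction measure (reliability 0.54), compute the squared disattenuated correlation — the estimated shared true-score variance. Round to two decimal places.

Disattenuated r = 0.49 / √(0.84 × 0.54) = 0.49 / 0.6735 = 0.7275.
Shared true-score variance = 0.7275² = 0.5293 ≈ 0.53.

0.53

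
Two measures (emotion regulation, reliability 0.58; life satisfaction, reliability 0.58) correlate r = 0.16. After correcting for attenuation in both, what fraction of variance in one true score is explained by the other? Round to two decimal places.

0.08

Disattenuated r = 0.16 / √(0.58 × 0.58) = 0.16 / 0.5800 = 0.2759.
Shared true-score variance = 0.2759² = 0.0761 ≈ 0.08.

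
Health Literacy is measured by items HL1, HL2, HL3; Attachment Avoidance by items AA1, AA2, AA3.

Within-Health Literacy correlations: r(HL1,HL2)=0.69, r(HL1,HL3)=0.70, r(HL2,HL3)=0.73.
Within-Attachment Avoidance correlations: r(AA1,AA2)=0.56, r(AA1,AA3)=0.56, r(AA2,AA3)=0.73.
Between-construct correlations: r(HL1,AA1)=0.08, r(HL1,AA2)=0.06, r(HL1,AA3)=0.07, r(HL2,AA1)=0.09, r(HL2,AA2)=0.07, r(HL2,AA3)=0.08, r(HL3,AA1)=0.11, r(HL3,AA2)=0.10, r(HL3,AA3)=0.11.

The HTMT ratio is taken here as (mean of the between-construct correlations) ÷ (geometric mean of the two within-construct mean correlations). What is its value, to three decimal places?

Between-construct mean = 0.77/9 = 0.0856.
Mean within-HL = 2.12/3 = 0.7067; mean within-AA = 1.85/3 = 0.6167.
Geometric mean = √(0.7067 × 0.6167) = 0.6602.
HTMT = 0.0856 / 0.6602 = 0.130.

0.130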